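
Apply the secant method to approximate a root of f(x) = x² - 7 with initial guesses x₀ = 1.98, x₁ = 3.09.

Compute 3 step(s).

f(x) = x² - 7
x₀ = 1.98, x₁ = 3.09

Secant formula: x_{n+1} = x_n - f(x_n)(x_n - x_{n-1})/(f(x_n) - f(x_{n-1}))

Iteration 1:
  f(1.980000) = -3.079600
  f(3.090000) = 2.548100
  x_2 = 3.090000 - 2.548100×(3.090000 - 1.980000)/(2.548100 - (-3.079600))
       = 2.587416
Iteration 2:
  f(3.090000) = 2.548100
  f(2.587416) = -0.305278
  x_3 = 2.587416 - (-0.305278)×(2.587416 - 3.090000)/(-0.305278 - 2.548100)
       = 2.641187
Iteration 3:
  f(2.587416) = -0.305278
  f(2.641187) = -0.024133
  x_4 = 2.641187 - (-0.024133)×(2.641187 - 2.587416)/(-0.024133 - (-0.305278))
       = 2.645802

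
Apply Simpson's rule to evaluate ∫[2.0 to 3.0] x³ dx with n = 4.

f(x) = x³
a = 2.0, b = 3.0, n = 4
h = (b - a)/n = 0.250000

Simpson's rule: (h/3)[f(x₀) + 4f(x₁) + 2f(x₂) + ... + f(xₙ)]

x_0 = 2.0000, f(x_0) = 8.000000, coefficient = 1
x_1 = 2.2500, f(x_1) = 11.390625, coefficient = 4
x_2 = 2.5000, f(x_2) = 15.625000, coefficient = 2
x_3 = 2.7500, f(x_3) = 20.796875, coefficient = 4
x_4 = 3.0000, f(x_4) = 27.000000, coefficient = 1

I ≈ (0.250000/3) × 195.000000 = 16.250000
Exact value: 16.250000
Error: 0.000000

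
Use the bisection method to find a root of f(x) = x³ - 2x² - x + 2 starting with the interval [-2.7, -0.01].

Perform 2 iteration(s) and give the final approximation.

f(x) = x³ - 2x² - x + 2
Initial interval: [-2.7, -0.01]

Iteration 1:
  c_1 = (-2.700000 + (-0.010000))/2 = -1.355000
  f(c_1) = f(-1.355000) = -2.804864
  f(a) × f(c) ≥ 0, new interval: [-1.355000, -0.010000]
Iteration 2:
  c_2 = (-1.355000 + (-0.010000))/2 = -0.682500
  f(c_2) = f(-0.682500) = 1.432975
  f(a) × f(c) < 0, new interval: [-1.355000, -0.682500]

After 2 iteration(s), the approximation is c_2 = -0.682500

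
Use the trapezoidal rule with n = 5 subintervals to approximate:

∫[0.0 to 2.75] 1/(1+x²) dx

f(x) = 1/(1+x²)
a = 0.0, b = 2.75, n = 5
h = (b - a)/n = 0.550000

Trapezoidal rule: (h/2)[f(x₀) + 2f(x₁) + 2f(x₂) + ... + f(xₙ)]

x_0 = 0.0000, f(x_0) = 1.000000, coefficient = 1
x_1 = 0.5500, f(x_1) = 0.767754, coefficient = 2
x_2 = 1.1000, f(x_2) = 0.452489, coefficient = 2
x_3 = 1.6500, f(x_3) = 0.268637, coefficient = 2
x_4 = 2.2000, f(x_4) = 0.171233, coefficient = 2
x_5 = 2.7500, f(x_5) = 0.116788, coefficient = 1

I ≈ (0.550000/2) × 4.437013 = 1.220179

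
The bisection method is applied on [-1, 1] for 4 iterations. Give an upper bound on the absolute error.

Bisection error bound: |error| ≤ (b-a)/2^n
|error| ≤ (1 - (-1))/2^4 = 2/2^4
|error| ≤ 0.1250000000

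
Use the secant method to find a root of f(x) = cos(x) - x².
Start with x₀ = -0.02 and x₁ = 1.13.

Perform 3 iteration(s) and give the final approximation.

f(x) = cos(x) - x²
x₀ = -0.02, x₁ = 1.13

Secant formula: x_{n+1} = x_n - f(x_n)(x_n - x_{n-1})/(f(x_n) - f(x_{n-1}))

Iteration 1:
  f(-0.020000) = 0.999400
  f(1.130000) = -0.850240
  x_2 = 1.130000 - (-0.850240)×(1.130000 - (-0.020000))/(-0.850240 - 0.999400)
       = 0.601370
Iteration 2:
  f(1.130000) = -0.850240
  f(0.601370) = 0.462916
  x_3 = 0.601370 - 0.462916×(0.601370 - 1.130000)/(0.462916 - (-0.850240))
       = 0.787723
Iteration 3:
  f(0.601370) = 0.462916
  f(0.787723) = 0.084953
  x_4 = 0.787723 - 0.084953×(0.787723 - 0.601370)/(0.084953 - 0.462916)
       = 0.829609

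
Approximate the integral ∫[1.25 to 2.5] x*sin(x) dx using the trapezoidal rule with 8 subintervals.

f(x) = x*sin(x)
a = 1.25, b = 2.5, n = 8
h = (b - a)/n = 0.156250

Trapezoidal rule: (h/2)[f(x₀) + 2f(x₁) + 2f(x₂) + ... + f(xₙ)]

x_0 = 1.2500, f(x_0) = 1.186231, coefficient = 1
x_1 = 1.4062, f(x_1) = 1.387255, coefficient = 2
x_2 = 1.5625, f(x_2) = 1.562446, coefficient = 2
x_3 = 1.7188, f(x_3) = 1.699972, coefficient = 2
x_4 = 1.8750, f(x_4) = 1.788911, coefficient = 2
x_5 = 2.0312, f(x_5) = 1.819697, coefficient = 2
x_6 = 2.1875, f(x_6) = 1.784539, coefficient = 2
x_7 = 2.3438, f(x_7) = 1.677777, coefficient = 2
x_8 = 2.5000, f(x_8) = 1.496180, coefficient = 1

I ≈ (0.156250/2) × 26.123607 = 2.040907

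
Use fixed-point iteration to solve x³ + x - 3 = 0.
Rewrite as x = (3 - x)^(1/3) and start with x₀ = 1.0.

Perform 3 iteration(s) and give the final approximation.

Equation: x³ + x - 3 = 0
Fixed-point form: x = (3 - x)^(1/3)
x₀ = 1.0

x_1 = g(1.000000) = 1.259921
x_2 = g(1.259921) = 1.202790
x_3 = g(1.202790) = 1.215812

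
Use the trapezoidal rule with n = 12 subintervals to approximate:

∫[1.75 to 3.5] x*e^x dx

f(x) = x*e^x
a = 1.75, b = 3.5, n = 12
h = (b - a)/n = 0.145833

Trapezoidal rule: (h/2)[f(x₀) + 2f(x₁) + 2f(x₂) + ... + f(xₙ)]

x_0 = 1.7500, f(x_0) = 10.070555, coefficient = 1
x_1 = 1.8958, f(x_1) = 12.622638, coefficient = 2
x_2 = 2.0417, f(x_2) = 15.727852, coefficient = 2
x_3 = 2.1875, f(x_3) = 19.496975, coefficient = 2
x_4 = 2.3333, f(x_4) = 24.061937, coefficient = 2
x_5 = 2.4792, f(x_5) = 29.579725, coefficient = 2
x_6 = 2.6250, f(x_6) = 36.237007, coefficient = 2
x_7 = 2.7708, f(x_7) = 44.255579, coefficient = 2
x_8 = 2.9167, f(x_8) = 53.898793, coefficient = 2
x_9 = 3.0625, f(x_9) = 65.479137, coefficient = 2
x_10 = 3.2083, f(x_10) = 79.367179, coefficient = 2
x_11 = 3.3542, f(x_11) = 96.002096, coefficient = 2
x_12 = 3.5000, f(x_12) = 115.904082, coefficient = 1

I ≈ (0.145833/2) × 1079.432471 = 78.708618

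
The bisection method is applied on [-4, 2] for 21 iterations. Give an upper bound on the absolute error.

Bisection error bound: |error| ≤ (b-a)/2^n
|error| ≤ (2 - (-4))/2^21 = 6/2^21
|error| ≤ 0.0000028610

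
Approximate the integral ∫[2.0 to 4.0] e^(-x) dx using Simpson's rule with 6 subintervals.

f(x) = e^(-x)
a = 2.0, b = 4.0, n = 6
h = (b - a)/n = 0.333333

Simpson's rule: (h/3)[f(x₀) + 4f(x₁) + 2f(x₂) + ... + f(xₙ)]

x_0 = 2.0000, f(x_0) = 0.135335, coefficient = 1
x_1 = 2.3333, f(x_1) = 0.096972, coefficient = 4
x_2 = 2.6667, f(x_2) = 0.069483, coefficient = 2
x_3 = 3.0000, f(x_3) = 0.049787, coefficient = 4
x_4 = 3.3333, f(x_4) = 0.035674, coefficient = 2
x_5 = 3.6667, f(x_5) = 0.025562, coefficient = 4
x_6 = 4.0000, f(x_6) = 0.018316, coefficient = 1

I ≈ (0.333333/3) × 1.053248 = 0.117028
Exact value: 0.117020
Error: 0.000008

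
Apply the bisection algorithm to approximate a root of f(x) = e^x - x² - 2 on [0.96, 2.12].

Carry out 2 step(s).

f(x) = e^x - x² - 2
Initial interval: [0.96, 2.12]

Iteration 1:
  c_1 = (0.960000 + 2.120000)/2 = 1.540000
  f(c_1) = f(1.540000) = 0.292990
  f(a) × f(c) < 0, new interval: [0.960000, 1.540000]
Iteration 2:
  c_2 = (0.960000 + 1.540000)/2 = 1.250000
  f(c_2) = f(1.250000) = -0.072157
  f(a) × f(c) ≥ 0, new interval: [1.250000, 1.540000]

After 2 iteration(s), the approximation is c_2 = 1.250000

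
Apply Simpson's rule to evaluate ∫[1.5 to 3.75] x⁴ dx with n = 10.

f(x) = x⁴
a = 1.5, b = 3.75, n = 10
h = (b - a)/n = 0.225000

Simpson's rule: (h/3)[f(x₀) + 4f(x₁) + 2f(x₂) + ... + f(xₙ)]

x_0 = 1.5000, f(x_0) = 5.062500, coefficient = 1
x_1 = 1.7250, f(x_1) = 8.854344, coefficient = 4
x_2 = 1.9500, f(x_2) = 14.459006, coefficient = 2
x_3 = 2.1750, f(x_3) = 22.378813, coefficient = 4
x_4 = 2.4000, f(x_4) = 33.177600, coefficient = 2
x_5 = 2.6250, f(x_5) = 47.480713, coefficient = 4
x_6 = 2.8500, f(x_6) = 65.975006, coefficient = 2
x_7 = 3.0750, f(x_7) = 89.408844, coefficient = 4
x_8 = 3.3000, f(x_8) = 118.592100, coefficient = 2
x_9 = 3.5250, f(x_9) = 154.396157, coefficient = 4
x_10 = 3.7500, f(x_10) = 197.753906, coefficient = 1

I ≈ (0.225000/3) × 1957.299314 = 146.797449
Exact value: 146.796680
Error: 0.000769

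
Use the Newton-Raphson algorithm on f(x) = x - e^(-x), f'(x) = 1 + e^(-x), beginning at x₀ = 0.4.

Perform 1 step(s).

f(x) = x - e^(-x)
f'(x) = 1 + e^(-x)
x₀ = 0.4

Newton-Raphson formula: x_{n+1} = x_n - f(x_n)/f'(x_n)

Iteration 1:
  f(0.400000) = -0.270320
  f'(0.400000) = 1.670320
  x_1 = 0.400000 - (-0.270320)/1.670320 = 0.561837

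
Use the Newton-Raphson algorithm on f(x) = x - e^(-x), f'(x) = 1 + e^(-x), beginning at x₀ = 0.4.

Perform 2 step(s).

f(x) = x - e^(-x)
f'(x) = 1 + e^(-x)
x₀ = 0.4

Newton-Raphson formula: x_{n+1} = x_n - f(x_n)/f'(x_n)

Iteration 1:
  f(0.400000) = -0.270320
  f'(0.400000) = 1.670320
  x_1 = 0.400000 - (-0.270320)/1.670320 = 0.561837
Iteration 2:
  f(0.561837) = -0.008323
  f'(0.561837) = 1.570161
  x_2 = 0.561837 - (-0.008323)/1.570161 = 0.567138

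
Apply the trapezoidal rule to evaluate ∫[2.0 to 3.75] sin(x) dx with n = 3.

f(x) = sin(x)
a = 2.0, b = 3.75, n = 3
h = (b - a)/n = 0.583333

Trapezoidal rule: (h/2)[f(x₀) + 2f(x₁) + 2f(x₂) + ... + f(xₙ)]

x_0 = 2.0000, f(x_0) = 0.909297, coefficient = 1
x_1 = 2.5833, f(x_1) = 0.529711, coefficient = 2
x_2 = 3.1667, f(x_2) = -0.025071, coefficient = 2
x_3 = 3.7500, f(x_3) = -0.571561, coefficient = 1

I ≈ (0.583333/2) × 1.347015 = 0.392879
Exact value: 0.404413
Error: 0.011533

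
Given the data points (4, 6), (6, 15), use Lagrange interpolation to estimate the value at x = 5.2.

Lagrange interpolation formula:
P(x) = Σ yᵢ × Lᵢ(x)
where Lᵢ(x) = Π_{j≠i} (x - xⱼ)/(xᵢ - xⱼ)

L_0(5.2) = (5.2 - 6)/(4 - 6) = 0.400000
L_1(5.2) = (5.2 - 4)/(6 - 4) = 0.600000

P(5.2) = 6×L_0(5.2) + 15×L_1(5.2)
P(5.2) = 11.400000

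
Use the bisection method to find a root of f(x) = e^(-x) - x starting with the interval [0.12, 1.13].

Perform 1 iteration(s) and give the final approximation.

f(x) = e^(-x) - x
Initial interval: [0.12, 1.13]

Iteration 1:
  c_1 = (0.120000 + 1.130000)/2 = 0.625000
  f(c_1) = f(0.625000) = -0.089739
  f(a) × f(c) < 0, new interval: [0.120000, 0.625000]

After 1 iteration(s), the approximation is c_1 = 0.625000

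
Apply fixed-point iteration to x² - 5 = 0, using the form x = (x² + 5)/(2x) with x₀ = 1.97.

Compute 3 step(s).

Equation: x² - 5 = 0
Fixed-point form: x = (x² + 5)/(2x)
x₀ = 1.97

x_1 = g(1.970000) = 2.254036
x_2 = g(2.254036) = 2.236140
x_3 = g(2.236140) = 2.236068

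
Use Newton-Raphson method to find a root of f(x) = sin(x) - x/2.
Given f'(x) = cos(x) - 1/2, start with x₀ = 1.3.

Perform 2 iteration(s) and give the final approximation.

f(x) = sin(x) - x/2
f'(x) = cos(x) - 1/2
x₀ = 1.3

Newton-Raphson formula: x_{n+1} = x_n - f(x_n)/f'(x_n)

Iteration 1:
  f(1.300000) = 0.313558
  f'(1.300000) = -0.232501
  x_1 = 1.300000 - 0.313558/(-0.232501) = 2.648631
Iteration 2:
  f(2.648631) = -0.851078
  f'(2.648631) = -1.380935
  x_2 = 2.648631 - (-0.851078)/(-1.380935) = 2.032325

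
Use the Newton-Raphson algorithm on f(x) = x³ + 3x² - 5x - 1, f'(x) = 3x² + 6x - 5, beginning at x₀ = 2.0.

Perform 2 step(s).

f(x) = x³ + 3x² - 5x - 1
f'(x) = 3x² + 6x - 5
x₀ = 2.0

Newton-Raphson formula: x_{n+1} = x_n - f(x_n)/f'(x_n)

Iteration 1:
  f(2.000000) = 9.000000
  f'(2.000000) = 19.000000
  x_1 = 2.000000 - 9.000000/19.000000 = 1.526316
Iteration 2:
  f(1.526316) = 1.913107
  f'(1.526316) = 11.146814
  x_2 = 1.526316 - 1.913107/11.146814 = 1.354688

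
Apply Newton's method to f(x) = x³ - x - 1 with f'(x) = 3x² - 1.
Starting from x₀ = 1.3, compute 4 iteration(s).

f(x) = x³ - x - 1
f'(x) = 3x² - 1
x₀ = 1.3

Newton-Raphson formula: x_{n+1} = x_n - f(x_n)/f'(x_n)

Iteration 1:
  f(1.300000) = -0.103000
  f'(1.300000) = 4.070000
  x_1 = 1.300000 - (-0.103000)/4.070000 = 1.325307
Iteration 2:
  f(1.325307) = 0.002514
  f'(1.325307) = 4.269317
  x_2 = 1.325307 - 0.002514/4.269317 = 1.324718
Iteration 3:
  f(1.324718) = 0.000001
  f'(1.324718) = 4.264636
  x_3 = 1.324718 - 0.000001/4.264636 = 1.324718
Iteration 4:
  f(1.324718) = 0.000000
  f'(1.324718) = 4.264633
  x_4 = 1.324718 - 0.000000/4.264633 = 1.324718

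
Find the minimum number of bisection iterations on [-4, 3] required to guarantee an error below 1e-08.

We need (b-a)/2^n ≤ 1e-08
(3 - (-4))/2^n ≤ 1e-08
7/2^n ≤ 1e-08
2^n ≥ 700000000
n ≥ log₂(700000000) = 29.38
n ≥ 30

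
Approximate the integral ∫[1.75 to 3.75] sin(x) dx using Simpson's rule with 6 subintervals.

f(x) = sin(x)
a = 1.75, b = 3.75, n = 6
h = (b - a)/n = 0.333333

Simpson's rule: (h/3)[f(x₀) + 4f(x₁) + 2f(x₂) + ... + f(xₙ)]

x_0 = 1.7500, f(x_0) = 0.983986, coefficient = 1
x_1 = 2.0833, f(x_1) = 0.871503, coefficient = 4
x_2 = 2.4167, f(x_2) = 0.663080, coefficient = 2
x_3 = 2.7500, f(x_3) = 0.381661, coefficient = 4
x_4 = 3.0833, f(x_4) = 0.058226, coefficient = 2
x_5 = 3.4167, f(x_5) = -0.271618, coefficient = 4
x_6 = 3.7500, f(x_6) = -0.571561, coefficient = 1

I ≈ (0.333333/3) × 5.781222 = 0.642358
Exact value: 0.642313
Error: 0.000045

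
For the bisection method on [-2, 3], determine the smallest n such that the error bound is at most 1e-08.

We need (b-a)/2^n ≤ 1e-08
(3 - (-2))/2^n ≤ 1e-08
5/2^n ≤ 1e-08
2^n ≥ 500000000
n ≥ log₂(500000000) = 28.90
n ≥ 29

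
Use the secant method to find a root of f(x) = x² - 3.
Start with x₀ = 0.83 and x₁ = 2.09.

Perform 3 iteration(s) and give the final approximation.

f(x) = x² - 3
x₀ = 0.83, x₁ = 2.09

Secant formula: x_{n+1} = x_n - f(x_n)(x_n - x_{n-1})/(f(x_n) - f(x_{n-1}))

Iteration 1:
  f(0.830000) = -2.311100
  f(2.090000) = 1.368100
  x_2 = 2.090000 - 1.368100×(2.090000 - 0.830000)/(1.368100 - (-2.311100))
       = 1.621473
Iteration 2:
  f(2.090000) = 1.368100
  f(1.621473) = -0.370827
  x_3 = 1.621473 - (-0.370827)×(1.621473 - 2.090000)/(-0.370827 - 1.368100)
       = 1.721386
Iteration 3:
  f(1.621473) = -0.370827
  f(1.721386) = -0.036830
  x_4 = 1.721386 - (-0.036830)×(1.721386 - 1.621473)/(-0.036830 - (-0.370827))
       = 1.732404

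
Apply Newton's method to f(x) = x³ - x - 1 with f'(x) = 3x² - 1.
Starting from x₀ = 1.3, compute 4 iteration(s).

f(x) = x³ - x - 1
f'(x) = 3x² - 1
x₀ = 1.3

Newton-Raphson formula: x_{n+1} = x_n - f(x_n)/f'(x_n)

Iteration 1:
  f(1.300000) = -0.103000
  f'(1.300000) = 4.070000
  x_1 = 1.300000 - (-0.103000)/4.070000 = 1.325307
Iteration 2:
  f(1.325307) = 0.002514
  f'(1.325307) = 4.269317
  x_2 = 1.325307 - 0.002514/4.269317 = 1.324718
Iteration 3:
  f(1.324718) = 0.000001
  f'(1.324718) = 4.264636
  x_3 = 1.324718 - 0.000001/4.264636 = 1.324718
Iteration 4:
  f(1.324718) = 0.000000
  f'(1.324718) = 4.264633
  x_4 = 1.324718 - 0.000000/4.264633 = 1.324718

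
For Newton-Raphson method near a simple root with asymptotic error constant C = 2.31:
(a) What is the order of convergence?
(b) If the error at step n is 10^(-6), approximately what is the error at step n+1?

(a) Newton-Raphson has quadratic (order 2) convergence near simple roots.
    This means |e_{n+1}| ≈ C|e_n|².

(b) With |e_n| = 10^(-6) and C = 2.31:
    |e_{n+1}| ≈ 2.31 × (10^(-6))² = 2.31 × 10^(-12)

(a) 2 (quadratic); (b) |e_{n+1}| ≈ 2.310e-12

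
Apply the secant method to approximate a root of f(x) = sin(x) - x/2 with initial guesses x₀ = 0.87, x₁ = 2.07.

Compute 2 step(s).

f(x) = sin(x) - x/2
x₀ = 0.87, x₁ = 2.07

Secant formula: x_{n+1} = x_n - f(x_n)(x_n - x_{n-1})/(f(x_n) - f(x_{n-1}))

Iteration 1:
  f(0.870000) = 0.329329
  f(2.070000) = -0.157036
  x_2 = 2.070000 - (-0.157036)×(2.070000 - 0.870000)/(-0.157036 - 0.329329)
       = 1.682548
Iteration 2:
  f(2.070000) = -0.157036
  f(1.682548) = 0.152488
  x_3 = 1.682548 - 0.152488×(1.682548 - 2.070000)/(0.152488 - (-0.157036))
       = 1.873428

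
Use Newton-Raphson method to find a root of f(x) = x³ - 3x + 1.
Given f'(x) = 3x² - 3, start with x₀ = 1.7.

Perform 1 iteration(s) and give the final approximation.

f(x) = x³ - 3x + 1
f'(x) = 3x² - 3
x₀ = 1.7

Newton-Raphson formula: x_{n+1} = x_n - f(x_n)/f'(x_n)

Iteration 1:
  f(1.700000) = 0.813000
  f'(1.700000) = 5.670000
  x_1 = 1.700000 - 0.813000/5.670000 = 1.556614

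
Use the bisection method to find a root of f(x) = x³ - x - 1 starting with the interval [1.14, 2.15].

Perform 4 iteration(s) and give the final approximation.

f(x) = x³ - x - 1
Initial interval: [1.14, 2.15]

Iteration 1:
  c_1 = (1.140000 + 2.150000)/2 = 1.645000
  f(c_1) = f(1.645000) = 1.806411
  f(a) × f(c) < 0, new interval: [1.140000, 1.645000]
Iteration 2:
  c_2 = (1.140000 + 1.645000)/2 = 1.392500
  f(c_2) = f(1.392500) = 0.307636
  f(a) × f(c) < 0, new interval: [1.140000, 1.392500]
Iteration 3:
  c_3 = (1.140000 + 1.392500)/2 = 1.266250
  f(c_3) = f(1.266250) = -0.235959
  f(a) × f(c) ≥ 0, new interval: [1.266250, 1.392500]
Iteration 4:
  c_4 = (1.266250 + 1.392500)/2 = 1.329375
  f(c_4) = f(1.329375) = 0.019947
  f(a) × f(c) < 0, new interval: [1.266250, 1.329375]

After 4 iteration(s), the approximation is c_4 = 1.329375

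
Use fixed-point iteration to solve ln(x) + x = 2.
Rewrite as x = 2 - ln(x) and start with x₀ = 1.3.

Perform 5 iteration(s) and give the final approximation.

Equation: ln(x) + x = 2
Fixed-point form: x = 2 - ln(x)
x₀ = 1.3

x_1 = g(1.300000) = 1.737636
x_2 = g(1.737636) = 1.447475
x_3 = g(1.447475) = 1.630180
x_4 = g(1.630180) = 1.511310
x_5 = g(1.511310) = 1.587023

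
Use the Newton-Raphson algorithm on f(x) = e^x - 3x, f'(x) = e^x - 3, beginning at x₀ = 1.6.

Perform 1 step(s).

f(x) = e^x - 3x
f'(x) = e^x - 3
x₀ = 1.6

Newton-Raphson formula: x_{n+1} = x_n - f(x_n)/f'(x_n)

Iteration 1:
  f(1.600000) = 0.153032
  f'(1.600000) = 1.953032
  x_1 = 1.600000 - 0.153032/1.953032 = 1.521644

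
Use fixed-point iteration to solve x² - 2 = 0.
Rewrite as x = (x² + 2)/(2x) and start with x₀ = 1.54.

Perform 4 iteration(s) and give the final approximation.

Equation: x² - 2 = 0
Fixed-point form: x = (x² + 2)/(2x)
x₀ = 1.54

x_1 = g(1.540000) = 1.419351
x_2 = g(1.419351) = 1.414223
x_3 = g(1.414223) = 1.414214
x_4 = g(1.414214) = 1.414214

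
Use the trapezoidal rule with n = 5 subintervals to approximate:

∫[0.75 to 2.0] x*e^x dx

f(x) = x*e^x
a = 0.75, b = 2.0, n = 5
h = (b - a)/n = 0.250000

Trapezoidal rule: (h/2)[f(x₀) + 2f(x₁) + 2f(x₂) + ... + f(xₙ)]

x_0 = 0.7500, f(x_0) = 1.587750, coefficient = 1
x_1 = 1.0000, f(x_1) = 2.718282, coefficient = 2
x_2 = 1.2500, f(x_2) = 4.362929, coefficient = 2
x_3 = 1.5000, f(x_3) = 6.722534, coefficient = 2
x_4 = 1.7500, f(x_4) = 10.070555, coefficient = 2
x_5 = 2.0000, f(x_5) = 14.778112, coefficient = 1

I ≈ (0.250000/2) × 64.114460 = 8.014307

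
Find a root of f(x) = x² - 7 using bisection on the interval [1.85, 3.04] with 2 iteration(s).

f(x) = x² - 7
Initial interval: [1.85, 3.04]

Iteration 1:
  c_1 = (1.850000 + 3.040000)/2 = 2.445000
  f(c_1) = f(2.445000) = -1.021975
  f(a) × f(c) ≥ 0, new interval: [2.445000, 3.040000]
Iteration 2:
  c_2 = (2.445000 + 3.040000)/2 = 2.742500
  f(c_2) = f(2.742500) = 0.521306
  f(a) × f(c) < 0, new interval: [2.445000, 2.742500]

After 2 iteration(s), the approximation is c_2 = 2.742500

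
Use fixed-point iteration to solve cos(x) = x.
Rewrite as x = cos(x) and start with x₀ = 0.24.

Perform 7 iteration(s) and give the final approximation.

Equation: cos(x) = x
Fixed-point form: x = cos(x)
x₀ = 0.24

x_1 = g(0.240000) = 0.971338
x_2 = g(0.971338) = 0.564195
x_3 = g(0.564195) = 0.845019
x_4 = g(0.845019) = 0.663717
x_5 = g(0.663717) = 0.787708
x_6 = g(0.787708) = 0.705472
x_7 = g(0.705472) = 0.761306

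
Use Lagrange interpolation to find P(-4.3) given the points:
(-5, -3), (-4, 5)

Lagrange interpolation formula:
P(x) = Σ yᵢ × Lᵢ(x)
where Lᵢ(x) = Π_{j≠i} (x - xⱼ)/(xᵢ - xⱼ)

L_0(-4.3) = (-4.3 - (-4))/(-5 - (-4)) = 0.300000
L_1(-4.3) = (-4.3 - (-5))/(-4 - (-5)) = 0.700000

P(-4.3) = (-3)×L_0(-4.3) + 5×L_1(-4.3)
P(-4.3) = 2.600000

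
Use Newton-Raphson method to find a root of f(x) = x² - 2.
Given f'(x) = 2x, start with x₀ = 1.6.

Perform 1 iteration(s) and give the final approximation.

f(x) = x² - 2
f'(x) = 2x
x₀ = 1.6

Newton-Raphson formula: x_{n+1} = x_n - f(x_n)/f'(x_n)

Iteration 1:
  f(1.600000) = 0.560000
  f'(1.600000) = 3.200000
  x_1 = 1.600000 - 0.560000/3.200000 = 1.425000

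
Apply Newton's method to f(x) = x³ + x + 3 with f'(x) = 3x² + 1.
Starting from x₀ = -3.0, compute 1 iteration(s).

f(x) = x³ + x + 3
f'(x) = 3x² + 1
x₀ = -3.0

Newton-Raphson formula: x_{n+1} = x_n - f(x_n)/f'(x_n)

Iteration 1:
  f(-3.000000) = -27.000000
  f'(-3.000000) = 28.000000
  x_1 = -3.000000 - (-27.000000)/28.000000 = -2.035714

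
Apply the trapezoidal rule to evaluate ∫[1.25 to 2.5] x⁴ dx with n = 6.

f(x) = x⁴
a = 1.25, b = 2.5, n = 6
h = (b - a)/n = 0.208333

Trapezoidal rule: (h/2)[f(x₀) + 2f(x₁) + 2f(x₂) + ... + f(xₙ)]

x_0 = 1.2500, f(x_0) = 2.441406, coefficient = 1
x_1 = 1.4583, f(x_1) = 4.523006, coefficient = 2
x_2 = 1.6667, f(x_2) = 7.716049, coefficient = 2
x_3 = 1.8750, f(x_3) = 12.359619, coefficient = 2
x_4 = 2.0833, f(x_4) = 18.838011, coefficient = 2
x_5 = 2.2917, f(x_5) = 27.580732, coefficient = 2
x_6 = 2.5000, f(x_6) = 39.062500, coefficient = 1

I ≈ (0.208333/2) × 183.538743 = 19.118619
Exact value: 18.920898
Error: 0.197721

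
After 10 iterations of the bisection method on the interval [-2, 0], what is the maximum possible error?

Bisection error bound: |error| ≤ (b-a)/2^n
|error| ≤ (0 - (-2))/2^10 = 2/2^10
|error| ≤ 0.0019531250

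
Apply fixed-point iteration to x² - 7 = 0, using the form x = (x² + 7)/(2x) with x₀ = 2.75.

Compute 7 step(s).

Equation: x² - 7 = 0
Fixed-point form: x = (x² + 7)/(2x)
x₀ = 2.75

x_1 = g(2.750000) = 2.647727
x_2 = g(2.647727) = 2.645752
x_3 = g(2.645752) = 2.645751
x_4 = g(2.645751) = 2.645751
x_5 = g(2.645751) = 2.645751
x_6 = g(2.645751) = 2.645751
x_7 = g(2.645751) = 2.645751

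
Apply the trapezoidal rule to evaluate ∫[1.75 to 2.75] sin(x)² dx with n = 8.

f(x) = sin(x)²
a = 1.75, b = 2.75, n = 8
h = (b - a)/n = 0.125000

Trapezoidal rule: (h/2)[f(x₀) + 2f(x₁) + 2f(x₂) + ... + f(xₙ)]

x_0 = 1.7500, f(x_0) = 0.968228, coefficient = 1
x_1 = 1.8750, f(x_1) = 0.910280, coefficient = 2
x_2 = 2.0000, f(x_2) = 0.826822, coefficient = 2
x_3 = 2.1250, f(x_3) = 0.723044, coefficient = 2
x_4 = 2.2500, f(x_4) = 0.605398, coefficient = 2
x_5 = 2.3750, f(x_5) = 0.481199, coefficient = 2
x_6 = 2.5000, f(x_6) = 0.358169, coefficient = 2
x_7 = 2.6250, f(x_7) = 0.243957, coefficient = 2
x_8 = 2.7500, f(x_8) = 0.145665, coefficient = 1

I ≈ (0.125000/2) × 9.411630 = 0.588227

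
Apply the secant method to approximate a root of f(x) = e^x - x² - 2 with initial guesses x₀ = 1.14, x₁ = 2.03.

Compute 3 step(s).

f(x) = e^x - x² - 2
x₀ = 1.14, x₁ = 2.03

Secant formula: x_{n+1} = x_n - f(x_n)(x_n - x_{n-1})/(f(x_n) - f(x_{n-1}))

Iteration 1:
  f(1.140000) = -0.172832
  f(2.030000) = 1.493186
  x_2 = 2.030000 - 1.493186×(2.030000 - 1.140000)/(1.493186 - (-0.172832))
       = 1.232328
Iteration 2:
  f(2.030000) = 1.493186
  f(1.232328) = -0.089429
  x_3 = 1.232328 - (-0.089429)×(1.232328 - 2.030000)/(-0.089429 - 1.493186)
       = 1.277402
Iteration 3:
  f(1.232328) = -0.089429
  f(1.277402) = -0.044448
  x_4 = 1.277402 - (-0.044448)×(1.277402 - 1.232328)/(-0.044448 - (-0.089429))
       = 1.321942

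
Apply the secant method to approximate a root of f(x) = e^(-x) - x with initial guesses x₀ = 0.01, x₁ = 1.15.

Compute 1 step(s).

f(x) = e^(-x) - x
x₀ = 0.01, x₁ = 1.15

Secant formula: x_{n+1} = x_n - f(x_n)(x_n - x_{n-1})/(f(x_n) - f(x_{n-1}))

Iteration 1:
  f(0.010000) = 0.980050
  f(1.150000) = -0.833363
  x_2 = 1.150000 - (-0.833363)×(1.150000 - 0.010000)/(-0.833363 - 0.980050)
       = 0.626107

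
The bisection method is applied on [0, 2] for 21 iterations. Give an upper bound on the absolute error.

Bisection error bound: |error| ≤ (b-a)/2^n
|error| ≤ (2 - 0)/2^21 = 2/2^21
|error| ≤ 0.0000009537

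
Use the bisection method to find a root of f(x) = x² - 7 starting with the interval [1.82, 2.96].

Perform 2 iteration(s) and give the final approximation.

f(x) = x² - 7
Initial interval: [1.82, 2.96]

Iteration 1:
  c_1 = (1.820000 + 2.960000)/2 = 2.390000
  f(c_1) = f(2.390000) = -1.287900
  f(a) × f(c) ≥ 0, new interval: [2.390000, 2.960000]
Iteration 2:
  c_2 = (2.390000 + 2.960000)/2 = 2.675000
  f(c_2) = f(2.675000) = 0.155625
  f(a) × f(c) < 0, new interval: [2.390000, 2.675000]

After 2 iteration(s), the approximation is c_2 = 2.675000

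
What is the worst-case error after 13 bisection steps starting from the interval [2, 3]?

Bisection error bound: |error| ≤ (b-a)/2^n
|error| ≤ (3 - 2)/2^13 = 1/2^13
|error| ≤ 0.0001220703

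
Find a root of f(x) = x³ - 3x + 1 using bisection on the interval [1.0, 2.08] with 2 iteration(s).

f(x) = x³ - 3x + 1
Initial interval: [1.0, 2.08]

Iteration 1:
  c_1 = (1.000000 + 2.080000)/2 = 1.540000
  f(c_1) = f(1.540000) = 0.032264
  f(a) × f(c) < 0, new interval: [1.000000, 1.540000]
Iteration 2:
  c_2 = (1.000000 + 1.540000)/2 = 1.270000
  f(c_2) = f(1.270000) = -0.761617
  f(a) × f(c) ≥ 0, new interval: [1.270000, 1.540000]

After 2 iteration(s), the approximation is c_2 = 1.270000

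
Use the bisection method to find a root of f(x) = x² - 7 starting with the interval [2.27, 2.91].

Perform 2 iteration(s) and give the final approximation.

f(x) = x² - 7
Initial interval: [2.27, 2.91]

Iteration 1:
  c_1 = (2.270000 + 2.910000)/2 = 2.590000
  f(c_1) = f(2.590000) = -0.291900
  f(a) × f(c) ≥ 0, new interval: [2.590000, 2.910000]
Iteration 2:
  c_2 = (2.590000 + 2.910000)/2 = 2.750000
  f(c_2) = f(2.750000) = 0.562500
  f(a) × f(c) < 0, new interval: [2.590000, 2.750000]

After 2 iteration(s), the approximation is c_2 = 2.750000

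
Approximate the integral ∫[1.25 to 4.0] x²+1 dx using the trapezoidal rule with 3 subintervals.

f(x) = x²+1
a = 1.25, b = 4.0, n = 3
h = (b - a)/n = 0.916667

Trapezoidal rule: (h/2)[f(x₀) + 2f(x₁) + 2f(x₂) + ... + f(xₙ)]

x_0 = 1.2500, f(x_0) = 2.562500, coefficient = 1
x_1 = 2.1667, f(x_1) = 5.694444, coefficient = 2
x_2 = 3.0833, f(x_2) = 10.506944, coefficient = 2
x_3 = 4.0000, f(x_3) = 17.000000, coefficient = 1

I ≈ (0.916667/2) × 51.965278 = 23.817419
Exact value: 23.432292
Error: 0.385127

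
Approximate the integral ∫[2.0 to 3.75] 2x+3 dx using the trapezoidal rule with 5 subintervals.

f(x) = 2x+3
a = 2.0, b = 3.75, n = 5
h = (b - a)/n = 0.350000

Trapezoidal rule: (h/2)[f(x₀) + 2f(x₁) + 2f(x₂) + ... + f(xₙ)]

x_0 = 2.0000, f(x_0) = 7.000000, coefficient = 1
x_1 = 2.3500, f(x_1) = 7.700000, coefficient = 2
x_2 = 2.7000, f(x_2) = 8.400000, coefficient = 2
x_3 = 3.0500, f(x_3) = 9.100000, coefficient = 2
x_4 = 3.4000, f(x_4) = 9.800000, coefficient = 2
x_5 = 3.7500, f(x_5) = 10.500000, coefficient = 1

I ≈ (0.350000/2) × 87.500000 = 15.312500
Exact value: 15.312500
Error: 0.000000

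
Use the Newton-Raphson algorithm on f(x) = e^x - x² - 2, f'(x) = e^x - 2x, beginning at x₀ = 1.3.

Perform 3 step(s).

f(x) = e^x - x² - 2
f'(x) = e^x - 2x
x₀ = 1.3

Newton-Raphson formula: x_{n+1} = x_n - f(x_n)/f'(x_n)

Iteration 1:
  f(1.300000) = -0.020703
  f'(1.300000) = 1.069297
  x_1 = 1.300000 - (-0.020703)/1.069297 = 1.319362
Iteration 2:
  f(1.319362) = 0.000317
  f'(1.319362) = 1.102309
  x_2 = 1.319362 - 0.000317/1.102309 = 1.319074
Iteration 3:
  f(1.319074) = 0.000000
  f'(1.319074) = 1.101808
  x_3 = 1.319074 - 0.000000/1.101808 = 1.319074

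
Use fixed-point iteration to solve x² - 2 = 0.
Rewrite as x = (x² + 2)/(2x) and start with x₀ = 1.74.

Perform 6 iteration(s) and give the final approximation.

Equation: x² - 2 = 0
Fixed-point form: x = (x² + 2)/(2x)
x₀ = 1.74

x_1 = g(1.740000) = 1.444713
x_2 = g(1.444713) = 1.414535
x_3 = g(1.414535) = 1.414214
x_4 = g(1.414214) = 1.414214
x_5 = g(1.414214) = 1.414214
x_6 = g(1.414214) = 1.414214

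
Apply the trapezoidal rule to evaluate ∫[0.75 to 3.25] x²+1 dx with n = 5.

f(x) = x²+1
a = 0.75, b = 3.25, n = 5
h = (b - a)/n = 0.500000

Trapezoidal rule: (h/2)[f(x₀) + 2f(x₁) + 2f(x₂) + ... + f(xₙ)]

x_0 = 0.7500, f(x_0) = 1.562500, coefficient = 1
x_1 = 1.2500, f(x_1) = 2.562500, coefficient = 2
x_2 = 1.7500, f(x_2) = 4.062500, coefficient = 2
x_3 = 2.2500, f(x_3) = 6.062500, coefficient = 2
x_4 = 2.7500, f(x_4) = 8.562500, coefficient = 2
x_5 = 3.2500, f(x_5) = 11.562500, coefficient = 1

I ≈ (0.500000/2) × 55.625000 = 13.906250
Exact value: 13.802083
Error: 0.104167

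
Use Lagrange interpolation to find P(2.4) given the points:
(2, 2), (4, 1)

Lagrange interpolation formula:
P(x) = Σ yᵢ × Lᵢ(x)
where Lᵢ(x) = Π_{j≠i} (x - xⱼ)/(xᵢ - xⱼ)

L_0(2.4) = (2.4 - 4)/(2 - 4) = 0.800000
L_1(2.4) = (2.4 - 2)/(4 - 2) = 0.200000

P(2.4) = 2×L_0(2.4) + 1×L_1(2.4)
P(2.4) = 1.800000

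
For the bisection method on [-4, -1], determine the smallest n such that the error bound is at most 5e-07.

We need (b-a)/2^n ≤ 5e-07
(-1 - (-4))/2^n ≤ 5e-07
3/2^n ≤ 5e-07
2^n ≥ 6000000
n ≥ log₂(6000000) = 22.52
n ≥ 23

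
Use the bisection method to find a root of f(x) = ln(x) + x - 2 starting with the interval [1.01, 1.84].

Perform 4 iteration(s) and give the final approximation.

f(x) = ln(x) + x - 2
Initial interval: [1.01, 1.84]

Iteration 1:
  c_1 = (1.010000 + 1.840000)/2 = 1.425000
  f(c_1) = f(1.425000) = -0.220828
  f(a) × f(c) ≥ 0, new interval: [1.425000, 1.840000]
Iteration 2:
  c_2 = (1.425000 + 1.840000)/2 = 1.632500
  f(c_2) = f(1.632500) = 0.122613
  f(a) × f(c) < 0, new interval: [1.425000, 1.632500]
Iteration 3:
  c_3 = (1.425000 + 1.632500)/2 = 1.528750
  f(c_3) = f(1.528750) = -0.046800
  f(a) × f(c) ≥ 0, new interval: [1.528750, 1.632500]
Iteration 4:
  c_4 = (1.528750 + 1.632500)/2 = 1.580625
  f(c_4) = f(1.580625) = 0.038445
  f(a) × f(c) < 0, new interval: [1.528750, 1.580625]

After 4 iteration(s), the approximation is c_4 = 1.580625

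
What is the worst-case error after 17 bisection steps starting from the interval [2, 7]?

Bisection error bound: |error| ≤ (b-a)/2^n
|error| ≤ (7 - 2)/2^17 = 5/2^17
|error| ≤ 0.0000381470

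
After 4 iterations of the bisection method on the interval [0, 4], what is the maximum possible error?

Bisection error bound: |error| ≤ (b-a)/2^n
|error| ≤ (4 - 0)/2^4 = 4/2^4
|error| ≤ 0.2500000000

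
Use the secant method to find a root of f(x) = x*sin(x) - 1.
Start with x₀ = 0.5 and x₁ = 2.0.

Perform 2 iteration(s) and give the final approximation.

f(x) = x*sin(x) - 1
x₀ = 0.5, x₁ = 2.0

Secant formula: x_{n+1} = x_n - f(x_n)(x_n - x_{n-1})/(f(x_n) - f(x_{n-1}))

Iteration 1:
  f(0.500000) = -0.760287
  f(2.000000) = 0.818595
  x_2 = 2.000000 - 0.818595×(2.000000 - 0.500000)/(0.818595 - (-0.760287))
       = 1.222303
Iteration 2:
  f(2.000000) = 0.818595
  f(1.222303) = 0.148828
  x_3 = 1.222303 - 0.148828×(1.222303 - 2.000000)/(0.148828 - 0.818595)
       = 1.049492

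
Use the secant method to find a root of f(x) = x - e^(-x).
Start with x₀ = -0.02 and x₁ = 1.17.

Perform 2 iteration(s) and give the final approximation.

f(x) = x - e^(-x)
x₀ = -0.02, x₁ = 1.17

Secant formula: x_{n+1} = x_n - f(x_n)(x_n - x_{n-1})/(f(x_n) - f(x_{n-1}))

Iteration 1:
  f(-0.020000) = -1.040201
  f(1.170000) = 0.859633
  x_2 = 1.170000 - 0.859633×(1.170000 - (-0.020000))/(0.859633 - (-1.040201))
       = 0.631551
Iteration 2:
  f(1.170000) = 0.859633
  f(0.631551) = 0.099785
  x_3 = 0.631551 - 0.099785×(0.631551 - 1.170000)/(0.099785 - 0.859633)
       = 0.560841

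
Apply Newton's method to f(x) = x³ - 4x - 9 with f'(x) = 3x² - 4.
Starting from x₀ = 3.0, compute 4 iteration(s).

f(x) = x³ - 4x - 9
f'(x) = 3x² - 4
x₀ = 3.0

Newton-Raphson formula: x_{n+1} = x_n - f(x_n)/f'(x_n)

Iteration 1:
  f(3.000000) = 6.000000
  f'(3.000000) = 23.000000
  x_1 = 3.000000 - 6.000000/23.000000 = 2.739130
Iteration 2:
  f(2.739130) = 0.594723
  f'(2.739130) = 18.508507
  x_2 = 2.739130 - 0.594723/18.508507 = 2.706998
Iteration 3:
  f(2.706998) = 0.008451
  f'(2.706998) = 17.983514
  x_3 = 2.706998 - 0.008451/17.983514 = 2.706528
Iteration 4:
  f(2.706528) = 0.000002
  f'(2.706528) = 17.975882
  x_4 = 2.706528 - 0.000002/17.975882 = 2.706528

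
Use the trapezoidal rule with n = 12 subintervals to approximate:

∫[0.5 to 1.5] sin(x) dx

f(x) = sin(x)
a = 0.5, b = 1.5, n = 12
h = (b - a)/n = 0.083333

Trapezoidal rule: (h/2)[f(x₀) + 2f(x₁) + 2f(x₂) + ... + f(xₙ)]

x_0 = 0.5000, f(x_0) = 0.479426, coefficient = 1
x_1 = 0.5833, f(x_1) = 0.550809, coefficient = 2
x_2 = 0.6667, f(x_2) = 0.618370, coefficient = 2
x_3 = 0.7500, f(x_3) = 0.681639, coefficient = 2
x_4 = 0.8333, f(x_4) = 0.740177, coefficient = 2
x_5 = 0.9167, f(x_5) = 0.793578, coefficient = 2
x_6 = 1.0000, f(x_6) = 0.841471, coefficient = 2
x_7 = 1.0833, f(x_7) = 0.883524, coefficient = 2
x_8 = 1.1667, f(x_8) = 0.919445, coefficient = 2
x_9 = 1.2500, f(x_9) = 0.948985, coefficient = 2
x_10 = 1.3333, f(x_10) = 0.971938, coefficient = 2
x_11 = 1.4167, f(x_11) = 0.988146, coefficient = 2
x_12 = 1.5000, f(x_12) = 0.997495, coefficient = 1

I ≈ (0.083333/2) × 19.353081 = 0.806378
Exact value: 0.806845
Error: 0.000467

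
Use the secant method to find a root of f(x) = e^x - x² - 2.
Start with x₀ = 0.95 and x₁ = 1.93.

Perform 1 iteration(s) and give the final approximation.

f(x) = e^x - x² - 2
x₀ = 0.95, x₁ = 1.93

Secant formula: x_{n+1} = x_n - f(x_n)(x_n - x_{n-1})/(f(x_n) - f(x_{n-1}))

Iteration 1:
  f(0.950000) = -0.316790
  f(1.930000) = 1.164610
  x_2 = 1.930000 - 1.164610×(1.930000 - 0.950000)/(1.164610 - (-0.316790))
       = 1.159568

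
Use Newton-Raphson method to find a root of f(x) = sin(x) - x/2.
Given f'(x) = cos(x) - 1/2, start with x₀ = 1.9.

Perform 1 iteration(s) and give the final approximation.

f(x) = sin(x) - x/2
f'(x) = cos(x) - 1/2
x₀ = 1.9

Newton-Raphson formula: x_{n+1} = x_n - f(x_n)/f'(x_n)

Iteration 1:
  f(1.900000) = -0.003700
  f'(1.900000) = -0.823290
  x_1 = 1.900000 - (-0.003700)/(-0.823290) = 1.895506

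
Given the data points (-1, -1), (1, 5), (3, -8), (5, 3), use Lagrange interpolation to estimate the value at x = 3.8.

Lagrange interpolation formula:
P(x) = Σ yᵢ × Lᵢ(x)
where Lᵢ(x) = Π_{j≠i} (x - xⱼ)/(xᵢ - xⱼ)

L_0(3.8) = (3.8 - 1)/(-1 - 1) × (3.8 - 3)/(-1 - 3) × (3.8 - 5)/(-1 - 5) = 0.056000
L_1(3.8) = (3.8 - (-1))/(1 - (-1)) × (3.8 - 3)/(1 - 3) × (3.8 - 5)/(1 - 5) = -0.288000
L_2(3.8) = (3.8 - (-1))/(3 - (-1)) × (3.8 - 1)/(3 - 1) × (3.8 - 5)/(3 - 5) = 1.008000
L_3(3.8) = (3.8 - (-1))/(5 - (-1)) × (3.8 - 1)/(5 - 1) × (3.8 - 3)/(5 - 3) = 0.224000

P(3.8) = (-1)×L_0(3.8) + 5×L_1(3.8) + (-8)×L_2(3.8) + 3×L_3(3.8)
P(3.8) = -8.888000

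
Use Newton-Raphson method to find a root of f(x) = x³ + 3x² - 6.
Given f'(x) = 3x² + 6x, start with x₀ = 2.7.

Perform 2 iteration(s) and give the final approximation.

f(x) = x³ + 3x² - 6
f'(x) = 3x² + 6x
x₀ = 2.7

Newton-Raphson formula: x_{n+1} = x_n - f(x_n)/f'(x_n)

Iteration 1:
  f(2.700000) = 35.553000
  f'(2.700000) = 38.070000
  x_1 = 2.700000 - 35.553000/38.070000 = 1.766115
Iteration 2:
  f(1.766115) = 8.866287
  f'(1.766115) = 19.954177
  x_2 = 1.766115 - 8.866287/19.954177 = 1.321783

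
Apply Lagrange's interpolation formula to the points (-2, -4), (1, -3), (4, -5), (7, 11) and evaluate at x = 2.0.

Lagrange interpolation formula:
P(x) = Σ yᵢ × Lᵢ(x)
where Lᵢ(x) = Π_{j≠i} (x - xⱼ)/(xᵢ - xⱼ)

L_0(2.0) = (2.0 - 1)/(-2 - 1) × (2.0 - 4)/(-2 - 4) × (2.0 - 7)/(-2 - 7) = -0.061728
L_1(2.0) = (2.0 - (-2))/(1 - (-2)) × (2.0 - 4)/(1 - 4) × (2.0 - 7)/(1 - 7) = 0.740741
L_2(2.0) = (2.0 - (-2))/(4 - (-2)) × (2.0 - 1)/(4 - 1) × (2.0 - 7)/(4 - 7) = 0.370370
L_3(2.0) = (2.0 - (-2))/(7 - (-2)) × (2.0 - 1)/(7 - 1) × (2.0 - 4)/(7 - 4) = -0.049383

P(2.0) = (-4)×L_0(2.0) + (-3)×L_1(2.0) + (-5)×L_2(2.0) + 11×L_3(2.0)
P(2.0) = -4.370370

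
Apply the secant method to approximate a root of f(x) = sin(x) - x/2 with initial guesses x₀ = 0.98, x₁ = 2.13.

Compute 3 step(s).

f(x) = sin(x) - x/2
x₀ = 0.98, x₁ = 2.13

Secant formula: x_{n+1} = x_n - f(x_n)(x_n - x_{n-1})/(f(x_n) - f(x_{n-1}))

Iteration 1:
  f(0.980000) = 0.340497
  f(2.130000) = -0.217322
  x_2 = 2.130000 - (-0.217322)×(2.130000 - 0.980000)/(-0.217322 - 0.340497)
       = 1.681969
Iteration 2:
  f(2.130000) = -0.217322
  f(1.681969) = 0.152842
  x_3 = 1.681969 - 0.152842×(1.681969 - 2.130000)/(0.152842 - (-0.217322))
       = 1.866963
Iteration 3:
  f(1.681969) = 0.152842
  f(1.866963) = 0.022981
  x_4 = 1.866963 - 0.022981×(1.866963 - 1.681969)/(0.022981 - 0.152842)
       = 1.899700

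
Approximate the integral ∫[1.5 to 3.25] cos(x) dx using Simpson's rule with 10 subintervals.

f(x) = cos(x)
a = 1.5, b = 3.25, n = 10
h = (b - a)/n = 0.175000

Simpson's rule: (h/3)[f(x₀) + 4f(x₁) + 2f(x₂) + ... + f(xₙ)]

x_0 = 1.5000, f(x_0) = 0.070737, coefficient = 1
x_1 = 1.6750, f(x_1) = -0.104015, coefficient = 4
x_2 = 1.8500, f(x_2) = -0.275590, coefficient = 2
x_3 = 2.0250, f(x_3) = -0.438747, coefficient = 4
x_4 = 2.2000, f(x_4) = -0.588501, coefficient = 2
x_5 = 2.3750, f(x_5) = -0.720278, coefficient = 4
x_6 = 2.5500, f(x_6) = -0.830054, coefficient = 2
x_7 = 2.7250, f(x_7) = -0.914473, coefficient = 4
x_8 = 2.9000, f(x_8) = -0.970958, coefficient = 2
x_9 = 3.0750, f(x_9) = -0.997784, coefficient = 4
x_10 = 3.2500, f(x_10) = -0.994130, coefficient = 1

I ≈ (0.175000/3) × -18.954787 = -1.105696
Exact value: -1.105690
Error: 0.000006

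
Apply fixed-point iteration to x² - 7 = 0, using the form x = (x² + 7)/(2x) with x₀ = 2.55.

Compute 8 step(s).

Equation: x² - 7 = 0
Fixed-point form: x = (x² + 7)/(2x)
x₀ = 2.55

x_1 = g(2.550000) = 2.647549
x_2 = g(2.647549) = 2.645752
x_3 = g(2.645752) = 2.645751
x_4 = g(2.645751) = 2.645751
x_5 = g(2.645751) = 2.645751
x_6 = g(2.645751) = 2.645751
x_7 = g(2.645751) = 2.645751
x_8 = g(2.645751) = 2.645751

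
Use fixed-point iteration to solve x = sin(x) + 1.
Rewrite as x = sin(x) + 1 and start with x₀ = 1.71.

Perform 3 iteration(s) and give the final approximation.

Equation: x = sin(x) + 1
Fixed-point form: x = sin(x) + 1
x₀ = 1.71

x_1 = g(1.710000) = 1.990327
x_2 = g(1.990327) = 1.913280
x_3 = g(1.913280) = 1.941923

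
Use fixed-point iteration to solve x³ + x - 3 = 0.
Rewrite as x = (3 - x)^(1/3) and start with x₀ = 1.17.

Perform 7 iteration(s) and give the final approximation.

Equation: x³ + x - 3 = 0
Fixed-point form: x = (3 - x)^(1/3)
x₀ = 1.17

x_1 = g(1.170000) = 1.223161
x_2 = g(1.223161) = 1.211200
x_3 = g(1.211200) = 1.213912
x_4 = g(1.213912) = 1.213298
x_5 = g(1.213298) = 1.213437
x_6 = g(1.213437) = 1.213406
x_7 = g(1.213406) = 1.213413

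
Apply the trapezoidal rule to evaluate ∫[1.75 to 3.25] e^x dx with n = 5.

f(x) = e^x
a = 1.75, b = 3.25, n = 5
h = (b - a)/n = 0.300000

Trapezoidal rule: (h/2)[f(x₀) + 2f(x₁) + 2f(x₂) + ... + f(xₙ)]

x_0 = 1.7500, f(x_0) = 5.754603, coefficient = 1
x_1 = 2.0500, f(x_1) = 7.767901, coefficient = 2
x_2 = 2.3500, f(x_2) = 10.485570, coefficient = 2
x_3 = 2.6500, f(x_3) = 14.154039, coefficient = 2
x_4 = 2.9500, f(x_4) = 19.105954, coefficient = 2
x_5 = 3.2500, f(x_5) = 25.790340, coefficient = 1

I ≈ (0.300000/2) × 134.571869 = 20.185780
Exact value: 20.035737
Error: 0.150043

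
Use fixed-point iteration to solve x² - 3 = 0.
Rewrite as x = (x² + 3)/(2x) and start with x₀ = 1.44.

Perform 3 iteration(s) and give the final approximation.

Equation: x² - 3 = 0
Fixed-point form: x = (x² + 3)/(2x)
x₀ = 1.44

x_1 = g(1.440000) = 1.761667
x_2 = g(1.761667) = 1.732300
x_3 = g(1.732300) = 1.732051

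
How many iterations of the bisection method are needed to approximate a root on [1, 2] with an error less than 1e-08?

We need (b-a)/2^n ≤ 1e-08
(2 - 1)/2^n ≤ 1e-08
1/2^n ≤ 1e-08
2^n ≥ 100000000
n ≥ log₂(100000000) = 26.58
n ≥ 27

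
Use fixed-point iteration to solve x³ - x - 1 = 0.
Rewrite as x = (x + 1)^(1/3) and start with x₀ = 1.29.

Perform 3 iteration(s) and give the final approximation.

Equation: x³ - x - 1 = 0
Fixed-point form: x = (x + 1)^(1/3)
x₀ = 1.29

x_1 = g(1.290000) = 1.318090
x_2 = g(1.318090) = 1.323458
x_3 = g(1.323458) = 1.324479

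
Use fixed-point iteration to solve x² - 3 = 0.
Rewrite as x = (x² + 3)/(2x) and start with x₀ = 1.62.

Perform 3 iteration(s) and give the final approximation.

Equation: x² - 3 = 0
Fixed-point form: x = (x² + 3)/(2x)
x₀ = 1.62

x_1 = g(1.620000) = 1.735926
x_2 = g(1.735926) = 1.732055
x_3 = g(1.732055) = 1.732051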